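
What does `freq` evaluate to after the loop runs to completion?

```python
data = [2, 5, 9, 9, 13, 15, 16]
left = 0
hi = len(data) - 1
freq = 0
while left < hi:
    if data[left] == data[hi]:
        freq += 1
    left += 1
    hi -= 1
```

Let's trace through this code step by step.

Initialize: data = [2, 5, 9, 9, 13, 15, 16]
Initialize: left = 0
Initialize: hi = 6
Initialize: freq = 0
Entering loop: while left < hi:
After iteration 1: left = 1, hi = 5, freq = 0
After iteration 2: left = 2, hi = 4, freq = 0
After iteration 3: left = 3, hi = 3, freq = 0
Loop ends.

Final answer: 0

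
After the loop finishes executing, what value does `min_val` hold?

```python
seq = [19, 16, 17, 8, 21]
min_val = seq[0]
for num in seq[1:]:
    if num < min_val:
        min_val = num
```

Let's trace through this code step by step.

Initialize: seq = [19, 16, 17, 8, 21]
Initialize: min_val = 19
Entering loop: for num in seq[1:]:
After iteration 1: num = 16, min_val = 16
After iteration 2: num = 17, min_val = 16
After iteration 3: num = 8, min_val = 8
After iteration 4: num = 21, min_val = 8
Loop ends.

Final answer: 8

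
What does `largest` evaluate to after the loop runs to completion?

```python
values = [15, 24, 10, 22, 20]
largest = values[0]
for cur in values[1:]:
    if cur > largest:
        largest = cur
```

Let's trace through this code step by step.

Initialize: values = [15, 24, 10, 22, 20]
Initialize: largest = 15
Entering loop: for cur in values[1:]:
After iteration 1: cur = 24, largest = 24
After iteration 2: cur = 10, largest = 24
After iteration 3: cur = 22, largest = 24
After iteration 4: cur = 20, largest = 24
Loop ends.

Final answer: 24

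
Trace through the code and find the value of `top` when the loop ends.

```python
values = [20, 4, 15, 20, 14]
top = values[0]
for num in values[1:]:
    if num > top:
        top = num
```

Let's trace through this code step by step.

Initialize: values = [20, 4, 15, 20, 14]
Initialize: top = 20
Entering loop: for num in values[1:]:
After iteration 1: num = 4, top = 20
After iteration 2: num = 15, top = 20
After iteration 3: num = 20, top = 20
After iteration 4: num = 14, top = 20
Loop ends.

Final answer: 20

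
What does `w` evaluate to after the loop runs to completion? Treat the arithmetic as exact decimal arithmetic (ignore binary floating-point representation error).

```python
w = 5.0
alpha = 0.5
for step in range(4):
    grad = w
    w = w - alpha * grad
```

Let's trace through this code step by step.

Initialize: w = 5.0
Initialize: alpha = 0.5
Entering loop: for step in range(4):
After iteration 1: step = 0, w = 2.5, grad = 5.0
After iteration 2: step = 1, w = 1.25, grad = 2.5
After iteration 3: step = 2, w = 0.625, grad = 1.25
After iteration 4: step = 3, w = 0.3125, grad = 0.625
Loop ends.

Final answer: 0.3125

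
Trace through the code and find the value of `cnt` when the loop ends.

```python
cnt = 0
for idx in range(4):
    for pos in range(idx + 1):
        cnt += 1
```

Let's trace through this code step by step.

Initialize: cnt = 0
Entering loop: for idx in range(4):
After iteration 1: idx = 0, cnt = 1, pos = 0
After iteration 2: idx = 1, cnt = 3, pos = 1
After iteration 3: idx = 2, cnt = 6, pos = 2
After iteration 4: idx = 3, cnt = 10, pos = 3
Loop ends.

Final answer: 10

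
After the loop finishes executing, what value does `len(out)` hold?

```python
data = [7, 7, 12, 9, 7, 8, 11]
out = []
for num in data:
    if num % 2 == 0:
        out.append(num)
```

Let's trace through this code step by step.

Initialize: data = [7, 7, 12, 9, 7, 8, 11]
Initialize: out = []
Entering loop: for num in data:
After iteration 1: num = 7, out = []
After iteration 2: num = 7, out = []
After iteration 3: num = 12, out = [12]
After iteration 4: num = 9, out = [12]
After iteration 5: num = 7, out = [12]
After iteration 6: num = 8, out = [12, 8]
After iteration 7: num = 11, out = [12, 8]
Loop ends.
len(out) = 2

Final answer: 2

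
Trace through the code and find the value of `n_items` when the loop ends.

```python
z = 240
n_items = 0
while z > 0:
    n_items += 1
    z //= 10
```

Let's trace through this code step by step.

Initialize: z = 240
Initialize: n_items = 0
Entering loop: while z > 0:
After iteration 1: z = 24, n_items = 1
After iteration 2: z = 2, n_items = 2
After iteration 3: z = 0, n_items = 3
Loop ends.

Final answer: 3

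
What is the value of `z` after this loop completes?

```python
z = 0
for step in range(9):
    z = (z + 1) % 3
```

Let's trace through this code step by step.

Initialize: z = 0
Entering loop: for step in range(9):
After iteration 1: step = 0, z = 1
After iteration 2: step = 1, z = 2
After iteration 3: step = 2, z = 0
After iteration 4: step = 3, z = 1
After iteration 5: step = 4, z = 2
After iteration 6: step = 5, z = 0
After iteration 7: step = 6, z = 1
After iteration 8: step = 7, z = 2
After iteration 9: step = 8, z = 0
Loop ends.

Final answer: 0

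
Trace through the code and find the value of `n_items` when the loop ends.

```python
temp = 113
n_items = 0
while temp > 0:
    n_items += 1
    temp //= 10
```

Let's trace through this code step by step.

Initialize: temp = 113
Initialize: n_items = 0
Entering loop: while temp > 0:
After iteration 1: temp = 11, n_items = 1
After iteration 2: temp = 1, n_items = 2
After iteration 3: temp = 0, n_items = 3
Loop ends.

Final answer: 3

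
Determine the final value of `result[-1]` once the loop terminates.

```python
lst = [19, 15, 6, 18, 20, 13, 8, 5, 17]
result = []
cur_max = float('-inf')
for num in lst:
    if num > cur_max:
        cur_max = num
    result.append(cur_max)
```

Let's trace through this code step by step.

Initialize: lst = [19, 15, 6, 18, 20, 13, 8, 5, 17]
Initialize: result = []
Initialize: cur_max = -inf
Entering loop: for num in lst:
After iteration 1: num = 19, result = [19], cur_max = 19
After iteration 2: num = 15, result = [19, 19], cur_max = 19
After iteration 3: num = 6, result = [19, 19, 19], cur_max = 19
After iteration 4: num = 18, result = [19, 19, 19, 19], cur_max = 19
After iteration 5: num = 20, result = [19, 19, 19, 19, 20], cur_max = 20
After iteration 6: num = 13, result = [19, 19, 19, 19, 20, 20], cur_max = 20
After iteration 7: num = 8, result = [19, 19, 19, 19, 20, 20, 20], cur_max = 20
After iteration 8: num = 5, result = [19, 19, 19, 19, 20, 20, 20, 20], cur_max = 20
After iteration 9: num = 17, result = [19, 19, 19, 19, 20, 20, 20, 20, 20], cur_max = 20
Loop ends.
result[-1] = 20

Final answer: 20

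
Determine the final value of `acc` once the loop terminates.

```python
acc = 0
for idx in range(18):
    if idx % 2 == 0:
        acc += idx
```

Let's trace through this code step by step.

Initialize: acc = 0
Entering loop: for idx in range(18):
After iteration 1: idx = 0, acc = 0
After iteration 2: idx = 1, acc = 0
After iteration 3: idx = 2, acc = 2
After iteration 4: idx = 3, acc = 2
After iteration 5: idx = 4, acc = 6
After iteration 6: idx = 5, acc = 6
After iteration 7: idx = 6, acc = 12
After iteration 8: idx = 7, acc = 12
After iteration 9: idx = 8, acc = 20
After iteration 10: idx = 9, acc = 20
After iteration 11: idx = 10, acc = 30
After iteration 12: idx = 11, acc = 30
After iteration 13: idx = 12, acc = 42
After iteration 14: idx = 13, acc = 42
After iteration 15: idx = 14, acc = 56
After iteration 16: idx = 15, acc = 56
After iteration 17: idx = 16, acc = 72
After iteration 18: idx = 17, acc = 72
Loop ends.

Final answer: 72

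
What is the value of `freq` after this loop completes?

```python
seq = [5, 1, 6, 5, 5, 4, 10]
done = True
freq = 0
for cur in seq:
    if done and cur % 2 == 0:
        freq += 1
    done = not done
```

Let's trace through this code step by step.

Initialize: seq = [5, 1, 6, 5, 5, 4, 10]
Initialize: done = True
Initialize: freq = 0
Entering loop: for cur in seq:
After iteration 1: cur = 5, done = False, freq = 0
After iteration 2: cur = 1, done = True, freq = 0
After iteration 3: cur = 6, done = False, freq = 1
After iteration 4: cur = 5, done = True, freq = 1
After iteration 5: cur = 5, done = False, freq = 1
After iteration 6: cur = 4, done = True, freq = 1
After iteration 7: cur = 10, done = False, freq = 2
Loop ends.

Final answer: 2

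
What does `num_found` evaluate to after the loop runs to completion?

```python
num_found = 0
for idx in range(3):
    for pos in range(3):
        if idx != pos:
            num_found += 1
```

Let's trace through this code step by step.

Initialize: num_found = 0
Entering loop: for idx in range(3):
After iteration 1: idx = 0, num_found = 2
After iteration 2: idx = 1, num_found = 4
After iteration 3: idx = 2, num_found = 6
Loop ends.

Final answer: 6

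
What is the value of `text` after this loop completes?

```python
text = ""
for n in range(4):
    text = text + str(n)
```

Let's trace through this code step by step.

Initialize: text = ''
Entering loop: for n in range(4):
After iteration 1: n = 0, text = '0'
After iteration 2: n = 1, text = '01'
After iteration 3: n = 2, text = '012'
After iteration 4: n = 3, text = '0123'
Loop ends.

Final answer: '0123'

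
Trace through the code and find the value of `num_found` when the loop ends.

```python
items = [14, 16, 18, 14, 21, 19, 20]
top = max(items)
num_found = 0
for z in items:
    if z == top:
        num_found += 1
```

Let's trace through this code step by step.

Initialize: items = [14, 16, 18, 14, 21, 19, 20]
Initialize: top = 21
Initialize: num_found = 0
Entering loop: for z in items:
After iteration 1: z = 14, num_found = 0
After iteration 2: z = 16, num_found = 0
After iteration 3: z = 18, num_found = 0
After iteration 4: z = 14, num_found = 0
After iteration 5: z = 21, num_found = 1
After iteration 6: z = 19, num_found = 1
After iteration 7: z = 20, num_found = 1
Loop ends.

Final answer: 1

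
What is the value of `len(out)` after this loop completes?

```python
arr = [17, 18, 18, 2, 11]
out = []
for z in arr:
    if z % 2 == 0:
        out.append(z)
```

Let's trace through this code step by step.

Initialize: arr = [17, 18, 18, 2, 11]
Initialize: out = []
Entering loop: for z in arr:
After iteration 1: z = 17, out = []
After iteration 2: z = 18, out = [18]
After iteration 3: z = 18, out = [18, 18]
After iteration 4: z = 2, out = [18, 18, 2]
After iteration 5: z = 11, out = [18, 18, 2]
Loop ends.
len(out) = 3

Final answer: 3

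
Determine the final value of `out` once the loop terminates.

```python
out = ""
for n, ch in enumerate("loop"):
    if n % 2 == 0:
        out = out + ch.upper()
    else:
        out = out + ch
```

Let's trace through this code step by step.

Initialize: out = ''
Entering loop: for n, ch in enumerate("loop"):
After iteration 1: n = 0, ch = 'l', out = 'L'
After iteration 2: n = 1, ch = 'o', out = 'Lo'
After iteration 3: n = 2, ch = 'o', out = 'LoO'
After iteration 4: n = 3, ch = 'p', out = 'LoOp'
Loop ends.

Final answer: 'LoOp'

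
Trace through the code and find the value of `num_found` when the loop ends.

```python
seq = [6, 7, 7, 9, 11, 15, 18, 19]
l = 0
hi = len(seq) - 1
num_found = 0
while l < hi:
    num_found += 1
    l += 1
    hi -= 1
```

Let's trace through this code step by step.

Initialize: seq = [6, 7, 7, 9, 11, 15, 18, 19]
Initialize: l = 0
Initialize: hi = 7
Initialize: num_found = 0
Entering loop: while l < hi:
After iteration 1: l = 1, hi = 6, num_found = 1
After iteration 2: l = 2, hi = 5, num_found = 2
After iteration 3: l = 3, hi = 4, num_found = 3
After iteration 4: l = 4, hi = 3, num_found = 4
Loop ends.

Final answer: 4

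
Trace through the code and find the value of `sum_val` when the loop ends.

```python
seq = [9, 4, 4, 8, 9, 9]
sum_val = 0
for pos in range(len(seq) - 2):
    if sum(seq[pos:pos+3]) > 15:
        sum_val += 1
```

Let's trace through this code step by step.

Initialize: seq = [9, 4, 4, 8, 9, 9]
Initialize: sum_val = 0
Entering loop: for pos in range(len(seq) - 2):
After iteration 1: pos = 0, sum_val = 1
After iteration 2: pos = 1, sum_val = 2
After iteration 3: pos = 2, sum_val = 3
After iteration 4: pos = 3, sum_val = 4
Loop ends.

Final answer: 4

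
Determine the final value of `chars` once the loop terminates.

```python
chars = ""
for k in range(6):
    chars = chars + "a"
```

Let's trace through this code step by step.

Initialize: chars = ''
Entering loop: for k in range(6):
After iteration 1: k = 0, chars = 'a'
After iteration 2: k = 1, chars = 'aa'
After iteration 3: k = 2, chars = 'aaa'
After iteration 4: k = 3, chars = 'aaaa'
After iteration 5: k = 4, chars = 'aaaaa'
After iteration 6: k = 5, chars = 'aaaaaa'
Loop ends.

Final answer: 'aaaaaa'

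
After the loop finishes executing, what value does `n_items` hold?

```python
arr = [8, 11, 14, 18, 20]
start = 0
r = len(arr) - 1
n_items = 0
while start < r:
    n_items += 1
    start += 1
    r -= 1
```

Let's trace through this code step by step.

Initialize: arr = [8, 11, 14, 18, 20]
Initialize: start = 0
Initialize: r = 4
Initialize: n_items = 0
Entering loop: while start < r:
After iteration 1: start = 1, r = 3, n_items = 1
After iteration 2: start = 2, r = 2, n_items = 2
Loop ends.

Final answer: 2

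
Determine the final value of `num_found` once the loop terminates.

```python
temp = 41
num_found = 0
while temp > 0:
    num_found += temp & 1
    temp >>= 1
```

Let's trace through this code step by step.

Initialize: temp = 41
Initialize: num_found = 0
Entering loop: while temp > 0:
After iteration 1: temp = 20, num_found = 1
After iteration 2: temp = 10, num_found = 1
After iteration 3: temp = 5, num_found = 1
After iteration 4: temp = 2, num_found = 2
After iteration 5: temp = 1, num_found = 2
After iteration 6: temp = 0, num_found = 3
Loop ends.

Final answer: 3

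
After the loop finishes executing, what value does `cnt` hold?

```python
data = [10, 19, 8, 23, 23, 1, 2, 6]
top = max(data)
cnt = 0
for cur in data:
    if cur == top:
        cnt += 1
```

Let's trace through this code step by step.

Initialize: data = [10, 19, 8, 23, 23, 1, 2, 6]
Initialize: top = 23
Initialize: cnt = 0
Entering loop: for cur in data:
After iteration 1: cur = 10, cnt = 0
After iteration 2: cur = 19, cnt = 0
After iteration 3: cur = 8, cnt = 0
After iteration 4: cur = 23, cnt = 1
After iteration 5: cur = 23, cnt = 2
After iteration 6: cur = 1, cnt = 2
After iteration 7: cur = 2, cnt = 2
After iteration 8: cur = 6, cnt = 2
Loop ends.

Final answer: 2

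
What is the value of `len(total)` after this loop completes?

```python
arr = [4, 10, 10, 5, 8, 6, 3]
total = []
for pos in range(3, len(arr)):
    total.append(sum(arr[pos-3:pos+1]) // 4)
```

Let's trace through this code step by step.

Initialize: arr = [4, 10, 10, 5, 8, 6, 3]
Initialize: total = []
Entering loop: for pos in range(3, len(arr)):
After iteration 1: pos = 3, total = [7]
After iteration 2: pos = 4, total = [7, 8]
After iteration 3: pos = 5, total = [7, 8, 7]
After iteration 4: pos = 6, total = [7, 8, 7, 5]
Loop ends.
len(total) = 4

Final answer: 4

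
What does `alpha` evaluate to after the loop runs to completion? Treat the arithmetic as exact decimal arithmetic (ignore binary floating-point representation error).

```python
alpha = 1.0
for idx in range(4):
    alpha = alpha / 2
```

Let's trace through this code step by step.

Initialize: alpha = 1.0
Entering loop: for idx in range(4):
After iteration 1: idx = 0, alpha = 0.5
After iteration 2: idx = 1, alpha = 0.25
After iteration 3: idx = 2, alpha = 0.125
After iteration 4: idx = 3, alpha = 0.0625
Loop ends.

Final answer: 0.0625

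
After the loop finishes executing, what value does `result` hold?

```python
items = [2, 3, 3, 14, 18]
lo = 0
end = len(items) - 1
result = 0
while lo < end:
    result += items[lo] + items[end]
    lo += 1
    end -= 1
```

Let's trace through this code step by step.

Initialize: items = [2, 3, 3, 14, 18]
Initialize: lo = 0
Initialize: end = 4
Initialize: result = 0
Entering loop: while lo < end:
After iteration 1: lo = 1, end = 3, result = 20
After iteration 2: lo = 2, end = 2, result = 37
Loop ends.

Final answer: 37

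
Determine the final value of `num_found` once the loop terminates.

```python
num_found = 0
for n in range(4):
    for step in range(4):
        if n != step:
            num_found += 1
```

Let's trace through this code step by step.

Initialize: num_found = 0
Entering loop: for n in range(4):
After iteration 1: n = 0, num_found = 3
After iteration 2: n = 1, num_found = 6
After iteration 3: n = 2, num_found = 9
After iteration 4: n = 3, num_found = 12
Loop ends.

Final answer: 12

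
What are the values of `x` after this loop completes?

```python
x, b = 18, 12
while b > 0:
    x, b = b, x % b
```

Let's trace through this code step by step.

Initialize: x = 18
Initialize: b = 12
Entering loop: while b > 0:
After iteration 1: x = 12, b = 6
After iteration 2: x = 6, b = 0
Loop ends.

Final answer: 6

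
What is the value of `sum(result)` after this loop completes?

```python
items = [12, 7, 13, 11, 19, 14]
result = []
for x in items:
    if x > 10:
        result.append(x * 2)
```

Let's trace through this code step by step.

Initialize: items = [12, 7, 13, 11, 19, 14]
Initialize: result = []
Entering loop: for x in items:
After iteration 1: x = 12, result = [24]
After iteration 2: x = 7, result = [24]
After iteration 3: x = 13, result = [24, 26]
After iteration 4: x = 11, result = [24, 26, 22]
After iteration 5: x = 19, result = [24, 26, 22, 38]
After iteration 6: x = 14, result = [24, 26, 22, 38, 28]
Loop ends.
sum(result) = 138

Final answer: 138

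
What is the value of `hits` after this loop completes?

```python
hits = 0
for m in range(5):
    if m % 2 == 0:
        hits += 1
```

Let's trace through this code step by step.

Initialize: hits = 0
Entering loop: for m in range(5):
After iteration 1: m = 0, hits = 1
After iteration 2: m = 1, hits = 1
After iteration 3: m = 2, hits = 2
After iteration 4: m = 3, hits = 2
After iteration 5: m = 4, hits = 3
Loop ends.

Final answer: 3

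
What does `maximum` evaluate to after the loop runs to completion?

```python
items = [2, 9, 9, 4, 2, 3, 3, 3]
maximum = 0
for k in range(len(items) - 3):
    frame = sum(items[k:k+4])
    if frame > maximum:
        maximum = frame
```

Let's trace through this code step by step.

Initialize: items = [2, 9, 9, 4, 2, 3, 3, 3]
Initialize: maximum = 0
Entering loop: for k in range(len(items) - 3):
After iteration 1: k = 0, maximum = 24, frame = 24
After iteration 2: k = 1, maximum = 24, frame = 24
After iteration 3: k = 2, maximum = 24, frame = 18
After iteration 4: k = 3, maximum = 24, frame = 12
After iteration 5: k = 4, maximum = 24, frame = 11
Loop ends.

Final answer: 24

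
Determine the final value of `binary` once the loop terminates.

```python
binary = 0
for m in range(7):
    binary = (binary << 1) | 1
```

Let's trace through this code step by step.

Initialize: binary = 0
Entering loop: for m in range(7):
After iteration 1: m = 0, binary = 1
After iteration 2: m = 1, binary = 3
After iteration 3: m = 2, binary = 7
After iteration 4: m = 3, binary = 15
After iteration 5: m = 4, binary = 31
After iteration 6: m = 5, binary = 63
After iteration 7: m = 6, binary = 127
Loop ends.

Final answer: 127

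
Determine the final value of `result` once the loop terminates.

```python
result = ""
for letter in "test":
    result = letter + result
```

Let's trace through this code step by step.

Initialize: result = ''
Entering loop: for letter in "test":
After iteration 1: letter = 't', result = 't'
After iteration 2: letter = 'e', result = 'et'
After iteration 3: letter = 's', result = 'set'
After iteration 4: letter = 't', result = 'tset'
Loop ends.

Final answer: 'tset'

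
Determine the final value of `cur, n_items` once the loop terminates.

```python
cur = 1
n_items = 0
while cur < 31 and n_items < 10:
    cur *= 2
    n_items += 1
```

Let's trace through this code step by step.

Initialize: cur = 1
Initialize: n_items = 0
Entering loop: while cur < 31 and n_items < 10:
After iteration 1: cur = 2, n_items = 1
After iteration 2: cur = 4, n_items = 2
After iteration 3: cur = 8, n_items = 3
After iteration 4: cur = 16, n_items = 4
After iteration 5: cur = 32, n_items = 5
Loop ends.

Final answer: 32, 5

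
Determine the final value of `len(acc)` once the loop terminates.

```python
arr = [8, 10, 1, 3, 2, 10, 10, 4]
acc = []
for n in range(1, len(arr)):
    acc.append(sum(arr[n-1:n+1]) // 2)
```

Let's trace through this code step by step.

Initialize: arr = [8, 10, 1, 3, 2, 10, 10, 4]
Initialize: acc = []
Entering loop: for n in range(1, len(arr)):
After iteration 1: n = 1, acc = [9]
After iteration 2: n = 2, acc = [9, 5]
After iteration 3: n = 3, acc = [9, 5, 2]
After iteration 4: n = 4, acc = [9, 5, 2, 2]
After iteration 5: n = 5, acc = [9, 5, 2, 2, 6]
After iteration 6: n = 6, acc = [9, 5, 2, 2, 6, 10]
After iteration 7: n = 7, acc = [9, 5, 2, 2, 6, 10, 7]
Loop ends.
len(acc) = 7

Final answer: 7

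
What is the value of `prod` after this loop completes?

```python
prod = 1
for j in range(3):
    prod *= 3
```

Let's trace through this code step by step.

Initialize: prod = 1
Entering loop: for j in range(3):
After iteration 1: j = 0, prod = 3
After iteration 2: j = 1, prod = 9
After iteration 3: j = 2, prod = 27
Loop ends.

Final answer: 27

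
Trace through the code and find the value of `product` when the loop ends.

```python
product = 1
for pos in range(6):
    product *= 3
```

Let's trace through this code step by step.

Initialize: product = 1
Entering loop: for pos in range(6):
After iteration 1: pos = 0, product = 3
After iteration 2: pos = 1, product = 9
After iteration 3: pos = 2, product = 27
After iteration 4: pos = 3, product = 81
After iteration 5: pos = 4, product = 243
After iteration 6: pos = 5, product = 729
Loop ends.

Final answer: 729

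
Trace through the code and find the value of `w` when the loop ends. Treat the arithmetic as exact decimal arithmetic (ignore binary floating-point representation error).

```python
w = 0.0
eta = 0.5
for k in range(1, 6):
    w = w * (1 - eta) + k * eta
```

Let's trace through this code step by step.

Initialize: w = 0.0
Initialize: eta = 0.5
Entering loop: for k in range(1, 6):
After iteration 1: k = 1, w = 0.5
After iteration 2: k = 2, w = 1.25
After iteration 3: k = 3, w = 2.125
After iteration 4: k = 4, w = 3.0625
After iteration 5: k = 5, w = 4.03125
Loop ends.

Final answer: 4.03125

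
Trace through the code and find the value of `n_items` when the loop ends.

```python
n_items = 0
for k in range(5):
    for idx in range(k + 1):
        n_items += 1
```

Let's trace through this code step by step.

Initialize: n_items = 0
Entering loop: for k in range(5):
After iteration 1: k = 0, n_items = 1, idx = 0
After iteration 2: k = 1, n_items = 3, idx = 1
After iteration 3: k = 2, n_items = 6, idx = 2
After iteration 4: k = 3, n_items = 10, idx = 3
After iteration 5: k = 4, n_items = 15, idx = 4
Loop ends.

Final answer: 15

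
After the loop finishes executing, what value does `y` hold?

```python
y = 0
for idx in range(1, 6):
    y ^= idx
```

Let's trace through this code step by step.

Initialize: y = 0
Entering loop: for idx in range(1, 6):
After iteration 1: idx = 1, y = 1
After iteration 2: idx = 2, y = 3
After iteration 3: idx = 3, y = 0
After iteration 4: idx = 4, y = 4
After iteration 5: idx = 5, y = 1
Loop ends.

Final answer: 1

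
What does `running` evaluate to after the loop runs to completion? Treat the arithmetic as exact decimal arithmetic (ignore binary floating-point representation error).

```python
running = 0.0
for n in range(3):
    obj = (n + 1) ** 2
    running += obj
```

Let's trace through this code step by step.

Initialize: running = 0.0
Entering loop: for n in range(3):
After iteration 1: n = 0, running = 1.0, obj = 1
After iteration 2: n = 1, running = 5.0, obj = 4
After iteration 3: n = 2, running = 14.0, obj = 9
Loop ends.

Final answer: 14.0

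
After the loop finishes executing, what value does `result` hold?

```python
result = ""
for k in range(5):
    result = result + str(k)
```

Let's trace through this code step by step.

Initialize: result = ''
Entering loop: for k in range(5):
After iteration 1: k = 0, result = '0'
After iteration 2: k = 1, result = '01'
After iteration 3: k = 2, result = '012'
After iteration 4: k = 3, result = '0123'
After iteration 5: k = 4, result = '01234'
Loop ends.

Final answer: '01234'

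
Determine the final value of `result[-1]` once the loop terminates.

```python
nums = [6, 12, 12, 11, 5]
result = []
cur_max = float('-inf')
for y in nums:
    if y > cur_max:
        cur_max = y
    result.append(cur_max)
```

Let's trace through this code step by step.

Initialize: nums = [6, 12, 12, 11, 5]
Initialize: result = []
Initialize: cur_max = -inf
Entering loop: for y in nums:
After iteration 1: y = 6, result = [6], cur_max = 6
After iteration 2: y = 12, result = [6, 12], cur_max = 12
After iteration 3: y = 12, result = [6, 12, 12], cur_max = 12
After iteration 4: y = 11, result = [6, 12, 12, 12], cur_max = 12
After iteration 5: y = 5, result = [6, 12, 12, 12, 12], cur_max = 12
Loop ends.
result[-1] = 12

Final answer: 12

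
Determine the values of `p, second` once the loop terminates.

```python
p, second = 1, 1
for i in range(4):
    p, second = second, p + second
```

Let's trace through this code step by step.

Initialize: p = 1
Initialize: second = 1
Entering loop: for i in range(4):
After iteration 1: i = 0, p = 1, second = 2
After iteration 2: i = 1, p = 2, second = 3
After iteration 3: i = 2, p = 3, second = 5
After iteration 4: i = 3, p = 5, second = 8
Loop ends.

Final answer: 5, 8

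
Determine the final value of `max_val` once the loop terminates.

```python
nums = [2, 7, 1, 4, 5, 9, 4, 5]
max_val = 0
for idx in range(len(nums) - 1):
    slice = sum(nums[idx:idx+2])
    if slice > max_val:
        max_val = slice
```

Let's trace through this code step by step.

Initialize: nums = [2, 7, 1, 4, 5, 9, 4, 5]
Initialize: max_val = 0
Entering loop: for idx in range(len(nums) - 1):
After iteration 1: idx = 0, max_val = 9, slice = 9
After iteration 2: idx = 1, max_val = 9, slice = 8
After iteration 3: idx = 2, max_val = 9, slice = 5
After iteration 4: idx = 3, max_val = 9, slice = 9
After iteration 5: idx = 4, max_val = 14, slice = 14
After iteration 6: idx = 5, max_val = 14, slice = 13
After iteration 7: idx = 6, max_val = 14, slice = 9
Loop ends.

Final answer: 14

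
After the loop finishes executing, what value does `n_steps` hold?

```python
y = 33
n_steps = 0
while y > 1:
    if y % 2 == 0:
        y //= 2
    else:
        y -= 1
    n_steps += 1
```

Let's trace through this code step by step.

Initialize: y = 33
Initialize: n_steps = 0
Entering loop: while y > 1:
After iteration 1: y = 32, n_steps = 1
After iteration 2: y = 16, n_steps = 2
After iteration 3: y = 8, n_steps = 3
After iteration 4: y = 4, n_steps = 4
After iteration 5: y = 2, n_steps = 5
After iteration 6: y = 1, n_steps = 6
Loop ends.

Final answer: 6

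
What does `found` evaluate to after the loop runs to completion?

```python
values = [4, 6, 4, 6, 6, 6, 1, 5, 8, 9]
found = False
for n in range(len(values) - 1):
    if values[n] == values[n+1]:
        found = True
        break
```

Let's trace through this code step by step.

Initialize: values = [4, 6, 4, 6, 6, 6, 1, 5, 8, 9]
Initialize: found = False
Entering loop: for n in range(len(values) - 1):
After iteration 1: n = 0, found = False
After iteration 2: n = 1, found = False
After iteration 3: n = 2, found = False
After iteration 4: n = 3, found = True
Loop ends.

Final answer: True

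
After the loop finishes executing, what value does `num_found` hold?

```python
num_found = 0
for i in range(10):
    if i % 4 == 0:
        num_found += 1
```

Let's trace through this code step by step.

Initialize: num_found = 0
Entering loop: for i in range(10):
After iteration 1: i = 0, num_found = 1
After iteration 2: i = 1, num_found = 1
After iteration 3: i = 2, num_found = 1
After iteration 4: i = 3, num_found = 1
After iteration 5: i = 4, num_found = 2
After iteration 6: i = 5, num_found = 2
After iteration 7: i = 6, num_found = 2
After iteration 8: i = 7, num_found = 2
After iteration 9: i = 8, num_found = 3
After iteration 10: i = 9, num_found = 3
Loop ends.

Final answer: 3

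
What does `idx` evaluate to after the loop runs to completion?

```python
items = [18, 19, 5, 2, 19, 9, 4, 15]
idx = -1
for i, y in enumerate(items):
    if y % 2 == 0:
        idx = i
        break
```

Let's trace through this code step by step.

Initialize: items = [18, 19, 5, 2, 19, 9, 4, 15]
Initialize: idx = -1
Entering loop: for i, y in enumerate(items):
After iteration 1: i = 0, y = 18, idx = 0
Loop ends.

Final answer: 0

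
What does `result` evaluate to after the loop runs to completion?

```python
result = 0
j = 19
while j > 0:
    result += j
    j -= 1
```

Let's trace through this code step by step.

Initialize: result = 0
Initialize: j = 19
Entering loop: while j > 0:
After iteration 1: result = 19, j = 18
After iteration 2: result = 37, j = 17
After iteration 3: result = 54, j = 16
After iteration 4: result = 70, j = 15
After iteration 5: result = 85, j = 14
After iteration 6: result = 99, j = 13
After iteration 7: result = 112, j = 12
After iteration 8: result = 124, j = 11
After iteration 9: result = 135, j = 10
After iteration 10: result = 145, j = 9
After iteration 11: result = 154, j = 8
After iteration 12: result = 162, j = 7
After iteration 13: result = 169, j = 6
After iteration 14: result = 175, j = 5
After iteration 15: result = 180, j = 4
After iteration 16: result = 184, j = 3
After iteration 17: result = 187, j = 2
After iteration 18: result = 189, j = 1
After iteration 19: result = 190, j = 0
Loop ends.

Final answer: 190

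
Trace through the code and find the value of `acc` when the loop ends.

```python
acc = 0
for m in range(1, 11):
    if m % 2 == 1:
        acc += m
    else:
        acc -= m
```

Let's trace through this code step by step.

Initialize: acc = 0
Entering loop: for m in range(1, 11):
After iteration 1: m = 1, acc = 1
After iteration 2: m = 2, acc = -1
After iteration 3: m = 3, acc = 2
After iteration 4: m = 4, acc = -2
After iteration 5: m = 5, acc = 3
After iteration 6: m = 6, acc = -3
After iteration 7: m = 7, acc = 4
After iteration 8: m = 8, acc = -4
After iteration 9: m = 9, acc = 5
After iteration 10: m = 10, acc = -5
Loop ends.

Final answer: -5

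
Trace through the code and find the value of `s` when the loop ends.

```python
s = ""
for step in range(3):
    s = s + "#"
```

Let's trace through this code step by step.

Initialize: s = ''
Entering loop: for step in range(3):
After iteration 1: step = 0, s = '#'
After iteration 2: step = 1, s = '##'
After iteration 3: step = 2, s = '###'
Loop ends.

Final answer: '###'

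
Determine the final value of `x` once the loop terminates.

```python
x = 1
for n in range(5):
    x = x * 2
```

Let's trace through this code step by step.

Initialize: x = 1
Entering loop: for n in range(5):
After iteration 1: n = 0, x = 2
After iteration 2: n = 1, x = 4
After iteration 3: n = 2, x = 8
After iteration 4: n = 3, x = 16
After iteration 5: n = 4, x = 32
Loop ends.

Final answer: 32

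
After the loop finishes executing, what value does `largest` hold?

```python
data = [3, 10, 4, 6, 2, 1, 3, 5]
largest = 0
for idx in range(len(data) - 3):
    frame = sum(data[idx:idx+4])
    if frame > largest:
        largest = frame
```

Let's trace through this code step by step.

Initialize: data = [3, 10, 4, 6, 2, 1, 3, 5]
Initialize: largest = 0
Entering loop: for idx in range(len(data) - 3):
After iteration 1: idx = 0, largest = 23, frame = 23
After iteration 2: idx = 1, largest = 23, frame = 22
After iteration 3: idx = 2, largest = 23, frame = 13
After iteration 4: idx = 3, largest = 23, frame = 12
After iteration 5: idx = 4, largest = 23, frame = 11
Loop ends.

Final answer: 23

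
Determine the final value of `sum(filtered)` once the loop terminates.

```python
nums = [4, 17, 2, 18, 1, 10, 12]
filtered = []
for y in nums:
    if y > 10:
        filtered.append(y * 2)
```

Let's trace through this code step by step.

Initialize: nums = [4, 17, 2, 18, 1, 10, 12]
Initialize: filtered = []
Entering loop: for y in nums:
After iteration 1: y = 4, filtered = []
After iteration 2: y = 17, filtered = [34]
After iteration 3: y = 2, filtered = [34]
After iteration 4: y = 18, filtered = [34, 36]
After iteration 5: y = 1, filtered = [34, 36]
After iteration 6: y = 10, filtered = [34, 36]
After iteration 7: y = 12, filtered = [34, 36, 24]
Loop ends.
sum(filtered) = 94

Final answer: 94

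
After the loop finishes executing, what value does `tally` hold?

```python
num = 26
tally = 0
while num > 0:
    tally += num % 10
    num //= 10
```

Let's trace through this code step by step.

Initialize: num = 26
Initialize: tally = 0
Entering loop: while num > 0:
After iteration 1: num = 2, tally = 6
After iteration 2: num = 0, tally = 8
Loop ends.

Final answer: 8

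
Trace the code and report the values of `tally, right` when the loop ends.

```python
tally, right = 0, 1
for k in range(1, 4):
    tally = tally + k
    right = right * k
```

Let's trace through this code step by step.

Initialize: tally = 0
Initialize: right = 1
Entering loop: for k in range(1, 4):
After iteration 1: k = 1, tally = 1, right = 1
After iteration 2: k = 2, tally = 3, right = 2
After iteration 3: k = 3, tally = 6, right = 6
Loop ends.

Final answer: 6, 6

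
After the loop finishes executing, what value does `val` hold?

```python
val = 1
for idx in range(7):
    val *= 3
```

Let's trace through this code step by step.

Initialize: val = 1
Entering loop: for idx in range(7):
After iteration 1: idx = 0, val = 3
After iteration 2: idx = 1, val = 9
After iteration 3: idx = 2, val = 27
After iteration 4: idx = 3, val = 81
After iteration 5: idx = 4, val = 243
After iteration 6: idx = 5, val = 729
After iteration 7: idx = 6, val = 2187
Loop ends.

Final answer: 2187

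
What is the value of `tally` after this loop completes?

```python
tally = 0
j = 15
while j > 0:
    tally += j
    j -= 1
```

Let's trace through this code step by step.

Initialize: tally = 0
Initialize: j = 15
Entering loop: while j > 0:
After iteration 1: tally = 15, j = 14
After iteration 2: tally = 29, j = 13
After iteration 3: tally = 42, j = 12
After iteration 4: tally = 54, j = 11
After iteration 5: tally = 65, j = 10
After iteration 6: tally = 75, j = 9
After iteration 7: tally = 84, j = 8
After iteration 8: tally = 92, j = 7
After iteration 9: tally = 99, j = 6
After iteration 10: tally = 105, j = 5
After iteration 11: tally = 110, j = 4
After iteration 12: tally = 114, j = 3
After iteration 13: tally = 117, j = 2
After iteration 14: tally = 119, j = 1
After iteration 15: tally = 120, j = 0
Loop ends.

Final answer: 120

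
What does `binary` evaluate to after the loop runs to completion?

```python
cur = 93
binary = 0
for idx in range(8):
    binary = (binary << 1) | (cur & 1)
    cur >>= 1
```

Let's trace through this code step by step.

Initialize: cur = 93
Initialize: binary = 0
Entering loop: for idx in range(8):
After iteration 1: idx = 0, cur = 46, binary = 1
After iteration 2: idx = 1, cur = 23, binary = 2
After iteration 3: idx = 2, cur = 11, binary = 5
After iteration 4: idx = 3, cur = 5, binary = 11
After iteration 5: idx = 4, cur = 2, binary = 23
After iteration 6: idx = 5, cur = 1, binary = 46
After iteration 7: idx = 6, cur = 0, binary = 93
After iteration 8: idx = 7, cur = 0, binary = 186
Loop ends.

Final answer: 186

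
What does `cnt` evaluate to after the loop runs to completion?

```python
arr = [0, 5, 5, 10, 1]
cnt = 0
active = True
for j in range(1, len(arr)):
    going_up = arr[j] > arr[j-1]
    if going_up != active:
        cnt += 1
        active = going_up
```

Let's trace through this code step by step.

Initialize: arr = [0, 5, 5, 10, 1]
Initialize: cnt = 0
Initialize: active = True
Entering loop: for j in range(1, len(arr)):
After iteration 1: j = 1, cnt = 0, active = True, going_up = True
After iteration 2: j = 2, cnt = 1, active = False, going_up = False
After iteration 3: j = 3, cnt = 2, active = True, going_up = True
After iteration 4: j = 4, cnt = 3, active = False, going_up = False
Loop ends.

Final answer: 3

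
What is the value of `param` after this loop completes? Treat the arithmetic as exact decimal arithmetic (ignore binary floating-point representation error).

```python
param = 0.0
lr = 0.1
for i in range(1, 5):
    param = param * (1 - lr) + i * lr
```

Let's trace through this code step by step.

Initialize: param = 0.0
Initialize: lr = 0.1
Entering loop: for i in range(1, 5):
After iteration 1: i = 1, param = 0.1
After iteration 2: i = 2, param = 0.29
After iteration 3: i = 3, param = 0.561
After iteration 4: i = 4, param = 0.9049
Loop ends.

Final answer: 0.9049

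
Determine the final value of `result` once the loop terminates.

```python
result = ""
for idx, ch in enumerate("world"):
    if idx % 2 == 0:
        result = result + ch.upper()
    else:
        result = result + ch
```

Let's trace through this code step by step.

Initialize: result = ''
Entering loop: for idx, ch in enumerate("world"):
After iteration 1: idx = 0, ch = 'w', result = 'W'
After iteration 2: idx = 1, ch = 'o', result = 'Wo'
After iteration 3: idx = 2, ch = 'r', result = 'WoR'
After iteration 4: idx = 3, ch = 'l', result = 'WoRl'
After iteration 5: idx = 4, ch = 'd', result = 'WoRlD'
Loop ends.

Final answer: 'WoRlD'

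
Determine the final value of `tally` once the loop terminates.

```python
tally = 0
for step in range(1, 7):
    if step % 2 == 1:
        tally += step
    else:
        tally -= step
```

Let's trace through this code step by step.

Initialize: tally = 0
Entering loop: for step in range(1, 7):
After iteration 1: step = 1, tally = 1
After iteration 2: step = 2, tally = -1
After iteration 3: step = 3, tally = 2
After iteration 4: step = 4, tally = -2
After iteration 5: step = 5, tally = 3
After iteration 6: step = 6, tally = -3
Loop ends.

Final answer: -3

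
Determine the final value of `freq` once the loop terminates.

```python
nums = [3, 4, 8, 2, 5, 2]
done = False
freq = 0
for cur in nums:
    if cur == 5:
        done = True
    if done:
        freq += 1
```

Let's trace through this code step by step.

Initialize: nums = [3, 4, 8, 2, 5, 2]
Initialize: done = False
Initialize: freq = 0
Entering loop: for cur in nums:
After iteration 1: cur = 3, done = False, freq = 0
After iteration 2: cur = 4, done = False, freq = 0
After iteration 3: cur = 8, done = False, freq = 0
After iteration 4: cur = 2, done = False, freq = 0
After iteration 5: cur = 5, done = True, freq = 1
After iteration 6: cur = 2, done = True, freq = 2
Loop ends.

Final answer: 2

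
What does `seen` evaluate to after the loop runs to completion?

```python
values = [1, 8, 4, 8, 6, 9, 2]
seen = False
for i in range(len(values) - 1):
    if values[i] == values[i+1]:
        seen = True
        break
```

Let's trace through this code step by step.

Initialize: values = [1, 8, 4, 8, 6, 9, 2]
Initialize: seen = False
Entering loop: for i in range(len(values) - 1):
After iteration 1: i = 0, seen = False
After iteration 2: i = 1, seen = False
After iteration 3: i = 2, seen = False
After iteration 4: i = 3, seen = False
After iteration 5: i = 4, seen = False
After iteration 6: i = 5, seen = False
Loop ends.

Final answer: False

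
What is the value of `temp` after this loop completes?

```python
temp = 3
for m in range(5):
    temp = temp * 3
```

Let's trace through this code step by step.

Initialize: temp = 3
Entering loop: for m in range(5):
After iteration 1: m = 0, temp = 9
After iteration 2: m = 1, temp = 27
After iteration 3: m = 2, temp = 81
After iteration 4: m = 3, temp = 243
After iteration 5: m = 4, temp = 729
Loop ends.

Final answer: 729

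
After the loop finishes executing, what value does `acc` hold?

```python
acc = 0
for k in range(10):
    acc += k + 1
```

Let's trace through this code step by step.

Initialize: acc = 0
Entering loop: for k in range(10):
After iteration 1: k = 0, acc = 1
After iteration 2: k = 1, acc = 3
After iteration 3: k = 2, acc = 6
After iteration 4: k = 3, acc = 10
After iteration 5: k = 4, acc = 15
After iteration 6: k = 5, acc = 21
After iteration 7: k = 6, acc = 28
After iteration 8: k = 7, acc = 36
After iteration 9: k = 8, acc = 45
After iteration 10: k = 9, acc = 55
Loop ends.

Final answer: 55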